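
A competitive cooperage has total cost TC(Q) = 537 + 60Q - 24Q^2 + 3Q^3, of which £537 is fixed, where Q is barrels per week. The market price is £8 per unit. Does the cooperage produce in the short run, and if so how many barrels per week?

Variable cost is VC = 60Q - 24Q^2 + 3Q^3, so AVC = VC/Q = 60 - 24Q + 3Q^2 and MC = dTC/dQ = 60 - 48Q + 9Q^2.
AVC is minimized where dAVC/dQ = -24 + 6Q = 0, at Q = 4; min AVC = 60 - 24·4 + 3·4^2 = £12.
With P < min AVC (£8 < £12), every unit sold adds to the loss.
The firm minimizes its loss by shutting down and losing only its fixed cost of £537.

Shut down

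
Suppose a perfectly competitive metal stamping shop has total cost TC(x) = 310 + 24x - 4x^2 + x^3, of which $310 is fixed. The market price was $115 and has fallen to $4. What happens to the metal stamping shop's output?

Output falls from 7 to 0 (the firm shuts down)

AVC = 24 - 4x + x^2, minimized at x = 2 where min AVC = $20. MC = 24 - 8x + 3x^2.
With P = $115 above the shutdown price, P = MC gives x = 7.
At P = $4 < min AVC = $20, price no longer covers variable cost at any output, so the firm shuts down: x = 0.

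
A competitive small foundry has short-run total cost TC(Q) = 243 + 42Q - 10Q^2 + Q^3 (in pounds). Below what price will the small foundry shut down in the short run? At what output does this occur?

£17 per unit, at Q = 5

The shutdown price is the minimum of AVC. VC = 42Q - 10Q^2 + Q^3, so AVC = 42 - 10Q + Q^2.
At the minimum of AVC, MC = AVC. MC = 42 - 20Q + 3Q^2; setting MC = AVC gives 2Q^2 - 10Q = 0, so Q = 5. min AVC = 17.
The firm shuts down for any P below £17.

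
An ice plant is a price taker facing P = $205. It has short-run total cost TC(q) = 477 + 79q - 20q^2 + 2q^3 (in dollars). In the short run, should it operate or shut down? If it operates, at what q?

Produce at q = 9

Strip out fixed cost: VC = 79q - 20q^2 + 2q^3. Then AVC = 79 - 20q + 2q^2 and MC = 79 - 40q + 6q^2.
AVC is minimized where dAVC/dq = -20 + 4q = 0, at q = 5; min AVC = 79 - 20·5 + 2·5^2 = $29.
Since P = $205 ≥ min AVC = $29, price covers variable cost and the firm should produce.
P = MC gives -126 - 40q + 6q^2 = 0, with roots -7/3 and 9. Take the larger (rising MC): q* = 9.
Check: AVC at q = 9 is $61 ≤ P, so revenue covers variable cost.
Profit = P·q − TC = 205·9 − 1026 = $819.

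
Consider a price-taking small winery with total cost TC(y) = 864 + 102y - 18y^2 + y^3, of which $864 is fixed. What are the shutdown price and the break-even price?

Shutdown price = $21; break-even price = $102

AVC = 102 - 18y + y^2; minimized at y = 9, giving min AVC = $21. That is the shutdown price.
ATC = 864/y + 102 - 18y + y^2. Setting dATC/dy = −864/y^2 − 18 + 2y = 0 gives y = 12 (since 2·12^3 − 18·12^2 = 864).
min ATC = 864/12 + 102 − 18·12 + 12^2 = $102. That is the break-even price.
Between these two prices the firm operates at a loss; above $102 it earns a profit.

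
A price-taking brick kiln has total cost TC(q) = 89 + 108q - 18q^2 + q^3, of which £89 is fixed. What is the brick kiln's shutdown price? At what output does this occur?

Short-run supply begins at min AVC. From VC = 108q - 18q^2 + q^3, AVC = 108 - 18q + q^2.
dAVC/dq = -18 + 2q = 0 gives q = 9. min AVC = 108 - 18·9 + 9^2 = 27.
The firm shuts down for any P below £27.

£27 per unit, at q = 9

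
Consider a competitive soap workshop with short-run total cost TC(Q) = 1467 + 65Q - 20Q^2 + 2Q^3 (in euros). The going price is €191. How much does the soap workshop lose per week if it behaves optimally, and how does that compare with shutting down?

AVC = 65 - 20Q + 2Q^2 has its minimum €15 at Q = 5; price €191 clears that bar, so the firm operates.
With MC = 65 - 40Q + 6Q^2, P = MC on the upward-sloping part at Q* = 9.
TR = 191·9 = 1719. TC = 1467 + 423 = 1890. Profit = 1719 − 1890 = -€171.
By producing, the firm covers all variable cost plus €1296 of fixed cost; shutting down would lose the full €1467.

Profit = -€171 at Q = 9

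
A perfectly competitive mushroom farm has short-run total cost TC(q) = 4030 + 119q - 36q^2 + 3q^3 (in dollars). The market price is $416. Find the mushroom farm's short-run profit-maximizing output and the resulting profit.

AVC = 119 - 36q + 3q^2; min AVC = $11 at q = 6. Since P = $416 ≥ min AVC, the firm produces.
MC = 119 - 72q + 9q^2. Setting P = MC and taking the root on the rising branch gives q* = 11.
TR = 416·11 = 4576. TC = 4030 + 946 = 4976. Profit = 4576 − 4976 = -$400.
Shutting down would mean losing the fixed cost of $4030, so operating at a loss of $400 is better by $3630.

Profit = -$400 at q = 11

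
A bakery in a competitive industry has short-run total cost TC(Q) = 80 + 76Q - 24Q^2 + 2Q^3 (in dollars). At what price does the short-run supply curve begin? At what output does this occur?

$4 per unit, at Q = 6

The firm shuts down when price falls below the minimum of average variable cost. AVC = VC/Q = 76 - 24Q + 2Q^2.
dAVC/dQ = -24 + 4Q = 0 gives Q = 6. min AVC = 76 - 24·6 + 2·6^2 = 4.
So the shutdown price is $4.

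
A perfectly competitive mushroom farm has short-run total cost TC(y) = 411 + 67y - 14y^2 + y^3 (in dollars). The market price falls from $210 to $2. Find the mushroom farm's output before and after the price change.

MC = 67 - 28y + 3y^2; the shutdown threshold is min AVC = $18 (at y = 7).
With P = $210 above the shutdown price, P = MC gives y = 13.
At P = $2 < min AVC = $18, price no longer covers variable cost at any output, so the firm shuts down: y = 0.

Output falls from 13 to 0 (the firm shuts down)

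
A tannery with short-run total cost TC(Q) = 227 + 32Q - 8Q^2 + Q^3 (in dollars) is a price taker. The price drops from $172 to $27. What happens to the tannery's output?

Output falls from 10 to 5

MC = 32 - 16Q + 3Q^2; the shutdown threshold is min AVC = $16 (at Q = 4).
With P = $172 above the shutdown price, P = MC gives Q = 10.
At P = $27 ≥ min AVC, set P = MC: Q = 5. The firm stays open but cuts output.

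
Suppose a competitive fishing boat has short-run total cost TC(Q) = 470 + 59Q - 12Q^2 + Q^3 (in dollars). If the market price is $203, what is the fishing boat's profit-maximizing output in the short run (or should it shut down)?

Produce at Q = 12

Strip out fixed cost: VC = 59Q - 12Q^2 + Q^3. Then AVC = 59 - 12Q + Q^2 and MC = 59 - 24Q + 3Q^2.
AVC hits its minimum where MC = AVC, at Q = 6, giving min AVC = 59 - 12·6 + 6^2 = $23.
Since P = $203 ≥ min AVC = $23, price covers variable cost and the firm should produce.
P = MC gives -144 - 24Q + 3Q^2 = 0, with roots -4 and 12. Take the larger (rising MC): Q* = 12.
Check: AVC at Q = 12 is $59 ≤ P, so revenue covers variable cost.
Profit = P·Q − TC = 203·12 − 1178 = $1258.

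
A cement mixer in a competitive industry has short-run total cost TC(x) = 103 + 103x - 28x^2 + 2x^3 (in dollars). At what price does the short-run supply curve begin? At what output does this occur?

The shutdown price is the minimum of AVC. VC = 103x - 28x^2 + 2x^3, so AVC = 103 - 28x + 2x^2.
dAVC/dx = -28 + 4x = 0 gives x = 7. min AVC = 103 - 28·7 + 2·7^2 = 5.
The firm shuts down for any P below $5.

$5 per unit, at x = 7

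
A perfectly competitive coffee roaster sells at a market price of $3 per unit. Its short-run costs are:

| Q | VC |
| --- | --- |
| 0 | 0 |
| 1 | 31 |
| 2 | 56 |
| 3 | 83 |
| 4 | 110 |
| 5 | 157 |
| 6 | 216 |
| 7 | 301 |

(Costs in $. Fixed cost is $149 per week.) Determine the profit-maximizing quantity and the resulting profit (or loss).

Q = 0 (shut down); profit = -$149

Compute π = P·Q − TC at each output: Q=0: -149; Q=1: -177; Q=2: -199; Q=3: -223; Q=4: -247; Q=5: -291; Q=6: -347; Q=7: -429.
Profit is highest at Q = 0. Equivalently, the lowest AVC in the table is 110/4 ≈ $27.50 at Q = 4, and P = $3 falls below it — price never covers variable cost, so the firm shuts down and loses only its fixed cost.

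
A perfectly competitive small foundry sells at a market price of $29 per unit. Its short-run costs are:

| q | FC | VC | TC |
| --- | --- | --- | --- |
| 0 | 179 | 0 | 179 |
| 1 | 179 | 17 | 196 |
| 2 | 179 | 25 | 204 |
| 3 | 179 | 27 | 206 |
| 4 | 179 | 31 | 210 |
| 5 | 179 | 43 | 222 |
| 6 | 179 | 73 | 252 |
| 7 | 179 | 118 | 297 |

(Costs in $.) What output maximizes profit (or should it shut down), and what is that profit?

q = 5; profit = -$77

Profit at each row (π = 29q − TC): q=0: -179; q=1: -167; q=2: -146; q=3: -119; q=4: -94; q=5: -77; q=6: -78; q=7: -94.
Profit is maximized at q = 5. AVC there is 43/5 = $8.60 ≤ P, so producing beats shutting down (which would give -$179).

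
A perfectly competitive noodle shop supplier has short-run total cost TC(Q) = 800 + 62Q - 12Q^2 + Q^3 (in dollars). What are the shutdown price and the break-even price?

Shutdown price = $26; break-even price = $122

AVC = 62 - 12Q + Q^2; minimized at Q = 6, giving min AVC = $26. That is the shutdown price.
ATC = 800/Q + 62 - 12Q + Q^2. Setting dATC/dQ = −800/Q^2 − 12 + 2Q = 0 gives Q = 10 (since 2·10^3 − 12·10^2 = 800).
min ATC = 800/10 + 62 − 12·10 + 10^2 = $122. That is the break-even price.
Between these two prices the firm operates at a loss; above $122 it earns a profit.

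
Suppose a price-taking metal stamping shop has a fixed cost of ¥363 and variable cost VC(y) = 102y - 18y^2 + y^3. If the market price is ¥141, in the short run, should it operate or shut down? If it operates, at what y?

Produce at y = 13

Strip out fixed cost: VC = 102y - 18y^2 + y^3. Then AVC = 102 - 18y + y^2 and MC = 102 - 36y + 3y^2.
AVC is minimized where dAVC/dy = -18 + 2y = 0, at y = 9; min AVC = 102 - 18·9 + 9^2 = ¥21.
Because ¥141 ≥ ¥21, revenue can cover variable cost; the firm operates.
P = MC gives -39 - 36y + 3y^2 = 0, with roots -1 and 13. Take the larger (rising MC): y* = 13.
Check: AVC at y = 13 is ¥37 ≤ P, so revenue covers variable cost.
Profit = P·y − TC = 141·13 − 844 = ¥989.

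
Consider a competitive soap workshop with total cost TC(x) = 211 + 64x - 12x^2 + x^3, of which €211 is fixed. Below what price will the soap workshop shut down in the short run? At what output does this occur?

€28 per unit, at x = 6

Short-run supply begins at min AVC. From VC = 64x - 12x^2 + x^3, AVC = 64 - 12x + x^2.
dAVC/dx = -12 + 2x = 0 gives x = 6. min AVC = 64 - 12·6 + 6^2 = 28.
The firm shuts down for any P below €28.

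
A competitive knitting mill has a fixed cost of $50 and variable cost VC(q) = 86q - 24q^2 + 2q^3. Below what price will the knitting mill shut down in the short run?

Short-run supply begins at min AVC. From VC = 86q - 24q^2 + 2q^3, AVC = 86 - 24q + 2q^2.
dAVC/dq = -24 + 4q = 0 gives q = 6. min AVC = 86 - 24·6 + 2·6^2 = 14.
So the shutdown price is $14.

$14 per unit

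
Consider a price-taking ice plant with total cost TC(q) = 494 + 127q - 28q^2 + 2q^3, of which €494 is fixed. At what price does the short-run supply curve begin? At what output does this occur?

Short-run supply begins at min AVC. From VC = 127q - 28q^2 + 2q^3, AVC = 127 - 28q + 2q^2.
At the minimum of AVC, MC = AVC. MC = 127 - 56q + 6q^2; setting MC = AVC gives 4q^2 - 28q = 0, so q = 7. min AVC = 29.
The firm shuts down for any P below €29.

€29 per unit, at q = 7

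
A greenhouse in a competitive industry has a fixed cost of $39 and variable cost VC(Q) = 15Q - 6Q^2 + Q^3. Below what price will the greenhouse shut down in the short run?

$6 per unit

Short-run supply begins at min AVC. From VC = 15Q - 6Q^2 + Q^3, AVC = 15 - 6Q + Q^2.
dAVC/dQ = -6 + 2Q = 0 gives Q = 3. min AVC = 15 - 6·3 + 3^2 = 6.
For P < $6 the firm produces nothing.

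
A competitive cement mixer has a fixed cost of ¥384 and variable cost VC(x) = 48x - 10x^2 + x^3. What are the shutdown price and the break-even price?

AVC = 48 - 10x + x^2; minimized at x = 5, giving min AVC = ¥23. That is the shutdown price.
ATC = 384/x + 48 - 10x + x^2. Setting dATC/dx = −384/x^2 − 10 + 2x = 0 gives x = 8 (since 2·8^3 − 10·8^2 = 384).
min ATC = 384/8 + 48 − 10·8 + 8^2 = ¥80. That is the break-even price.
Between these two prices the firm operates at a loss; above ¥80 it earns a profit.

Shutdown price = ¥23; break-even price = ¥80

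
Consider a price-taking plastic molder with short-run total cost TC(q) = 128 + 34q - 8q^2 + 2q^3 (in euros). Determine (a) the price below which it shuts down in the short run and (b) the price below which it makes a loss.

Shutdown price = €26; break-even price = €66

Shutdown price = min AVC. AVC = 34 - 8q + 2q^2, with vertex at q = 2 and minimum €26.
ATC = 128/q + 34 - 8q + 2q^2. Setting dATC/dq = −128/q^2 − 8 + 4q = 0 gives q = 4 (since 4·4^3 − 8·4^2 = 128).
min ATC = 128/4 + 34 − 8·4 + 2·4^2 = €66. That is the break-even price.
For €26 ≤ P < €66 the firm produces at a loss; below €26 it shuts down.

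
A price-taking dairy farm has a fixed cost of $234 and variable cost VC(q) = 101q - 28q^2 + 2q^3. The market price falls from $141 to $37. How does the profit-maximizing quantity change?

MC = 101 - 56q + 6q^2; the shutdown threshold is min AVC = $3 (at q = 7).
With P = $141 above the shutdown price, P = MC gives q = 10.
At P = $37 ≥ min AVC, set P = MC: q = 8. The firm stays open but cuts output.

Output falls from 10 to 8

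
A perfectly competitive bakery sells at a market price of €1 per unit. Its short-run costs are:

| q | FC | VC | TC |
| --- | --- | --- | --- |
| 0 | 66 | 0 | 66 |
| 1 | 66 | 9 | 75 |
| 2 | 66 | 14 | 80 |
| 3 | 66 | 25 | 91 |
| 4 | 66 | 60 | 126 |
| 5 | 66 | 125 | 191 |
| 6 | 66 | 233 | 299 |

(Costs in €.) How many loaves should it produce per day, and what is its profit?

Tabulate TR − TC: q=0: -66; q=1: -74; q=2: -78; q=3: -88; q=4: -122; q=5: -186; q=6: -293.
Profit is highest at q = 0. Equivalently, the lowest AVC in the table is 14/2 ≈ €7 at q = 2, and P = €1 falls below it — price never covers variable cost, so the firm shuts down and loses only its fixed cost.

q = 0 (shut down); profit = -€66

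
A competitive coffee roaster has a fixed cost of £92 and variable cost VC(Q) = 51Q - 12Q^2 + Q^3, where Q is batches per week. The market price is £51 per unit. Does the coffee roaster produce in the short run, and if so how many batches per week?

Produce at Q = 8

From TC, MC = TC'(Q) = 51 - 24Q + 3Q^2 and AVC = VC/Q = 51 - 12Q + Q^2.
AVC hits its minimum where MC = AVC, at Q = 6, giving min AVC = 51 - 12·6 + 6^2 = £15.
Since P = £51 ≥ min AVC = £15, price covers variable cost and the firm should produce.
Solving P = MC: -24Q + 3Q^2 = 0 ⇒ Q = 0 or 8. On the upward-sloping branch, Q* = 8.
Check: AVC at Q = 8 is £19 ≤ P, so revenue covers variable cost.
Profit = P·Q − TC = 51·8 − 244 = £164.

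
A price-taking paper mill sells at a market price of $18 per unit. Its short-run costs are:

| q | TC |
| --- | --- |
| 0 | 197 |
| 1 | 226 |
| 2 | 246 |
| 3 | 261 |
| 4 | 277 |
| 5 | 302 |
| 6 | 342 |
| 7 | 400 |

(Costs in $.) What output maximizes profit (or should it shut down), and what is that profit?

Compute π = P·q − TC at each output: q=0: -197; q=1: -208; q=2: -210; q=3: -207; q=4: -205; q=5: -212; q=6: -234; q=7: -274.
Profit is highest at q = 0. Equivalently, the lowest AVC in the table is 80/4 ≈ $20 at q = 4, and P = $18 falls below it — price never covers variable cost, so the firm shuts down and loses only its fixed cost.

q = 0 (shut down); profit = -$197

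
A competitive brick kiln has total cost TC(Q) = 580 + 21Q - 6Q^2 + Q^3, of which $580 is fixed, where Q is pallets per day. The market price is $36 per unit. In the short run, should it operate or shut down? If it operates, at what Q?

Variable cost is VC = 21Q - 6Q^2 + Q^3, so AVC = VC/Q = 21 - 6Q + Q^2 and MC = dTC/dQ = 21 - 12Q + 3Q^2.
AVC hits its minimum where MC = AVC, at Q = 3, giving min AVC = 21 - 6·3 + 3^2 = $12.
Since P = $36 ≥ min AVC = $12, price covers variable cost and the firm should produce.
Set P = MC: 36 = 21 - 12Q + 3Q^2 → -15 - 12Q + 3Q^2 = 0. The roots are Q = -1 and Q = 5; the profit-maximizing output is on the rising part of MC, so Q* = 5.
Check: AVC at Q = 5 is $16 ≤ P, so revenue covers variable cost.
Profit = P·Q − TC = 36·5 − 660 = -$480, a loss, but smaller than the $580 fixed cost the firm would lose by shutting down.

Produce at Q = 5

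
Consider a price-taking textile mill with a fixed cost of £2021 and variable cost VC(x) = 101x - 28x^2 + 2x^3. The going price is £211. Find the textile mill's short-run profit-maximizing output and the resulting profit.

Profit = -£85 at x = 11

AVC = 101 - 28x + 2x^2; min AVC = £3 at x = 7. Since P = £211 ≥ min AVC, the firm produces.
With MC = 101 - 56x + 6x^2, P = MC on the upward-sloping part at x* = 11.
TR = 211·11 = 2321. TC = 2021 + 385 = 2406. Profit = 2321 − 2406 = -£85.
Shutting down would mean losing the fixed cost of £2021, so operating at a loss of £85 is better by £1936.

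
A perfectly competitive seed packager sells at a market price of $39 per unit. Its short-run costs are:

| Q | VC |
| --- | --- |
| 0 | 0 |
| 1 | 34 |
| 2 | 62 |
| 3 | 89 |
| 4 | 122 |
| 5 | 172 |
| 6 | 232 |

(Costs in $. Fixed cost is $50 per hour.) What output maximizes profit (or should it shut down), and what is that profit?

Compute π = P·Q − TC at each output: Q=0: -50; Q=1: -45; Q=2: -34; Q=3: -22; Q=4: -16; Q=5: -27; Q=6: -48.
Profit is maximized at Q = 4. AVC there is 122/4 = $30.50 ≤ P, so producing beats shutting down (which would give -$50).

Q = 4; profit = -$16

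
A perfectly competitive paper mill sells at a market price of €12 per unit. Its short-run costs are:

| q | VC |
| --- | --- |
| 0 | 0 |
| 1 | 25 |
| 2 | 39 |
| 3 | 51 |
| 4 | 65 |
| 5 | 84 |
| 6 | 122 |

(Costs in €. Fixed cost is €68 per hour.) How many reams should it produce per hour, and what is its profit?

Tabulate TR − TC: q=0: -68; q=1: -81; q=2: -83; q=3: -83; q=4: -85; q=5: -92; q=6: -118.
Profit is highest at q = 0. Equivalently, the lowest AVC in the table is 65/4 ≈ €16.25 at q = 4, and P = €12 falls below it — price never covers variable cost, so the firm shuts down and loses only its fixed cost.

q = 0 (shut down); profit = -€68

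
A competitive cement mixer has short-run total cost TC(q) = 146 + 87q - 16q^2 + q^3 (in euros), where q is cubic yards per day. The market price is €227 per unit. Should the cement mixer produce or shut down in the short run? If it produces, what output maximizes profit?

From TC, MC = TC'(q) = 87 - 32q + 3q^2 and AVC = VC/q = 87 - 16q + q^2.
AVC is minimized where dAVC/dq = -16 + 2q = 0, at q = 8; min AVC = 87 - 16·8 + 8^2 = €23.
Because €227 ≥ €23, revenue can cover variable cost; the firm operates.
P = MC gives -140 - 32q + 3q^2 = 0, with roots -10/3 and 14. Take the larger (rising MC): q* = 14.
Check: AVC at q = 14 is €59 ≤ P, so revenue covers variable cost.
Profit = P·q − TC = 227·14 − 972 = €2206.

Produce at q = 14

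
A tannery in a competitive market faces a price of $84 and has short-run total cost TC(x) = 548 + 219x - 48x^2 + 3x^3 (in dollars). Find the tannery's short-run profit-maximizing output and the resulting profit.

Profit = -$62 at x = 9

AVC = 219 - 48x + 3x^2 has its minimum $27 at x = 8; price $84 clears that bar, so the firm operates.
MC = 219 - 96x + 9x^2. Setting P = MC and taking the root on the rising branch gives x* = 9.
TR = 84·9 = 756. TC = 548 + 270 = 818. Profit = 756 − 818 = -$62.
By producing, the firm covers all variable cost plus $486 of fixed cost; shutting down would lose the full $548.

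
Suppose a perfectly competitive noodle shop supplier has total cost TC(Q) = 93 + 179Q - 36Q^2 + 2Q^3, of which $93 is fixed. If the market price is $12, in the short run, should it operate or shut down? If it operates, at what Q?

Shut down

Variable cost is VC = 179Q - 36Q^2 + 2Q^3, so AVC = VC/Q = 179 - 36Q + 2Q^2 and MC = dTC/dQ = 179 - 72Q + 6Q^2.
AVC hits its minimum where MC = AVC, at Q = 9, giving min AVC = 179 - 36·9 + 2·9^2 = $17.
Since P = $12 < min AVC = $17, price fails to cover variable cost at any output.
Shutting down limits the loss to fixed cost, $93.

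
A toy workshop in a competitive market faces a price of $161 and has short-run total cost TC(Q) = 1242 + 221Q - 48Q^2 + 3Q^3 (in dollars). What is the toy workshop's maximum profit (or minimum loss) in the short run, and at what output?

Profit = -$42 at Q = 10

AVC = 221 - 48Q + 3Q^2 has its minimum $29 at Q = 8; price $161 clears that bar, so the firm operates.
MC = 221 - 96Q + 9Q^2. Setting P = MC and taking the root on the rising branch gives Q* = 10.
TR = 161·10 = 1610. TC = 1242 + 410 = 1652. Profit = 1610 − 1652 = -$42.
That loss of $42 beats the $1242 the firm would lose by shutting down; producing recovers $1200 of fixed cost.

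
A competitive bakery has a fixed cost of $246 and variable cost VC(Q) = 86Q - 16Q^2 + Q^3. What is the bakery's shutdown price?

$22 per unit

Short-run supply begins at min AVC. From VC = 86Q - 16Q^2 + Q^3, AVC = 86 - 16Q + Q^2.
At the minimum of AVC, MC = AVC. MC = 86 - 32Q + 3Q^2; setting MC = AVC gives 2Q^2 - 16Q = 0, so Q = 8. min AVC = 22.
The firm shuts down for any P below $22.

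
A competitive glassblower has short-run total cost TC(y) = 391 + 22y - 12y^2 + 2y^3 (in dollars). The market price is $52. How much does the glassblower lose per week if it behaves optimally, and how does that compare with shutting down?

AVC = 22 - 12y + 2y^2 has its minimum $4 at y = 3; price $52 clears that bar, so the firm operates.
MC = 22 - 24y + 6y^2. Setting P = MC and taking the root on the rising branch gives y* = 5.
TR = 52·5 = 260. TC = 391 + 60 = 451. Profit = 260 − 451 = -$191.
That loss of $191 beats the $391 the firm would lose by shutting down; producing recovers $200 of fixed cost.

Profit = -$191 at y = 5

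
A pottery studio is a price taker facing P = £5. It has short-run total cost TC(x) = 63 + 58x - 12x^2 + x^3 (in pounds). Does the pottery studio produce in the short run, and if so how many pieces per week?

Shut down

Variable cost is VC = 58x - 12x^2 + x^3, so AVC = VC/x = 58 - 12x + x^2 and MC = dTC/dx = 58 - 24x + 3x^2.
The AVC parabola has its vertex at x = 12/2 = 6, where AVC = 58 - 12·6 + 6^2 = £22.
P = £5 lies below min AVC = £22; no output level covers variable cost.
Shutting down limits the loss to fixed cost, £63.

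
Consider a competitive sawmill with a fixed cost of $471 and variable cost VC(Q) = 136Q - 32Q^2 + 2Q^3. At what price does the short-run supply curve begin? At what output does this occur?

$8 per unit, at Q = 8

The shutdown price is the minimum of AVC. VC = 136Q - 32Q^2 + 2Q^3, so AVC = 136 - 32Q + 2Q^2.
At the minimum of AVC, MC = AVC. MC = 136 - 64Q + 6Q^2; setting MC = AVC gives 4Q^2 - 32Q = 0, so Q = 8. min AVC = 8.
For P < $8 the firm produces nothing.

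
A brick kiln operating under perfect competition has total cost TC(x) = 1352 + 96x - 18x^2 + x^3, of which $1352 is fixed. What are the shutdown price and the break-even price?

AVC = 96 - 18x + x^2; minimized at x = 9, giving min AVC = $15. That is the shutdown price.
ATC = 1352/x + 96 - 18x + x^2. Setting dATC/dx = −1352/x^2 − 18 + 2x = 0 gives x = 13 (since 2·13^3 − 18·13^2 = 1352).
min ATC = 1352/13 + 96 − 18·13 + 13^2 = $135. That is the break-even price.
For $15 ≤ P < $135 the firm produces at a loss; below $15 it shuts down.

Shutdown price = $15; break-even price = $135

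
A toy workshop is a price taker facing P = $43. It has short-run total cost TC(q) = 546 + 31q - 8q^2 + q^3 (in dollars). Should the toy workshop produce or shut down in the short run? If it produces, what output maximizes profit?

Variable cost is VC = 31q - 8q^2 + q^3, so AVC = VC/q = 31 - 8q + q^2 and MC = dTC/dq = 31 - 16q + 3q^2.
AVC hits its minimum where MC = AVC, at q = 4, giving min AVC = 31 - 8·4 + 4^2 = $15.
P = $43 exceeds min AVC = $15, so the firm stays open.
P = MC gives -12 - 16q + 3q^2 = 0, with roots -2/3 and 6. Take the larger (rising MC): q* = 6.
Check: AVC at q = 6 is $19 ≤ P, so revenue covers variable cost.
Profit = P·q − TC = 43·6 − 660 = -$402, a loss, but smaller than the $546 fixed cost the firm would lose by shutting down.

Produce at q = 6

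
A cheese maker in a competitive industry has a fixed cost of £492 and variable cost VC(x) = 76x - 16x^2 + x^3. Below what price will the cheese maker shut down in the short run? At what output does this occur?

£12 per unit, at x = 8

The shutdown price is the minimum of AVC. VC = 76x - 16x^2 + x^3, so AVC = 76 - 16x + x^2.
At the minimum of AVC, MC = AVC. MC = 76 - 32x + 3x^2; setting MC = AVC gives 2x^2 - 16x = 0, so x = 8. min AVC = 12.
The firm shuts down for any P below £12.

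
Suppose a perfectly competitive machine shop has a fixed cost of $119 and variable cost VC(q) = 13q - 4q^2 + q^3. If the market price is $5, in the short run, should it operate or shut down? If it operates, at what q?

Shut down

Strip out fixed cost: VC = 13q - 4q^2 + q^3. Then AVC = 13 - 4q + q^2 and MC = 13 - 8q + 3q^2.
AVC is minimized where dAVC/dq = -4 + 2q = 0, at q = 2; min AVC = 13 - 4·2 + 2^2 = $9.
Since P = $5 < min AVC = $9, price fails to cover variable cost at any output.
The firm minimizes its loss by shutting down and losing only its fixed cost of $119.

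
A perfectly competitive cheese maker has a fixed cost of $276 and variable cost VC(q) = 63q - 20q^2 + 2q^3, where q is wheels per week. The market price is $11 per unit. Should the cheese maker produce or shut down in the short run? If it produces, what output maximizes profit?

Shut down

Strip out fixed cost: VC = 63q - 20q^2 + 2q^3. Then AVC = 63 - 20q + 2q^2 and MC = 63 - 40q + 6q^2.
AVC hits its minimum where MC = AVC, at q = 5, giving min AVC = 63 - 20·5 + 2·5^2 = $13.
P = $11 lies below min AVC = $13; no output level covers variable cost.
Shutting down limits the loss to fixed cost, $276.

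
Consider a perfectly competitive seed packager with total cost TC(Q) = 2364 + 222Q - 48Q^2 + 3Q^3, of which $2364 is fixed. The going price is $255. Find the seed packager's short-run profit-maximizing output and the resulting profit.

Profit = -$186 at Q = 11

AVC = 222 - 48Q + 3Q^2; min AVC = $30 at Q = 8. Since P = $255 ≥ min AVC, the firm produces.
MC = 222 - 96Q + 9Q^2. Setting P = MC and taking the root on the rising branch gives Q* = 11.
TR = 255·11 = 2805. TC = 2364 + 627 = 2991. Profit = 2805 − 2991 = -$186.
By producing, the firm covers all variable cost plus $2178 of fixed cost; shutting down would lose the full $2364.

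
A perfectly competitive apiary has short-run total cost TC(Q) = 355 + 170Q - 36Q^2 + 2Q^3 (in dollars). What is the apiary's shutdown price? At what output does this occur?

$8 per unit, at Q = 9

Short-run supply begins at min AVC. From VC = 170Q - 36Q^2 + 2Q^3, AVC = 170 - 36Q + 2Q^2.
dAVC/dQ = -36 + 4Q = 0 gives Q = 9. min AVC = 170 - 36·9 + 2·9^2 = 8.
So the shutdown price is $8.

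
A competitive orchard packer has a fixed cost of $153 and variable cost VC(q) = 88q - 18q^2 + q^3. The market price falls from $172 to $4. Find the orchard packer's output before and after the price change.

MC = 88 - 36q + 3q^2; the shutdown threshold is min AVC = $7 (at q = 9).
With P = $172 above the shutdown price, P = MC gives q = 14.
At P = $4 < min AVC = $7, price no longer covers variable cost at any output, so the firm shuts down: q = 0.

Output falls from 14 to 0 (the firm shuts down)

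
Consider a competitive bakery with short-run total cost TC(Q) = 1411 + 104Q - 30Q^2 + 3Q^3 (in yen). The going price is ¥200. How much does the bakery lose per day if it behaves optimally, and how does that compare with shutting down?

AVC = 104 - 30Q + 3Q^2; min AVC = ¥29 at Q = 5. Since P = ¥200 ≥ min AVC, the firm produces.
With MC = 104 - 60Q + 9Q^2, P = MC on the upward-sloping part at Q* = 8.
TR = 200·8 = 1600. TC = 1411 + 448 = 1859. Profit = 1600 − 1859 = -¥259.
Shutting down would mean losing the fixed cost of ¥1411, so operating at a loss of ¥259 is better by ¥1152.

Profit = -¥259 at Q = 8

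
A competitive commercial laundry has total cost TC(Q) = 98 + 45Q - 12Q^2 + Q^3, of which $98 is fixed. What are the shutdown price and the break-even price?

Shutdown price = min AVC. AVC = 45 - 12Q + Q^2, with vertex at Q = 6 and minimum $9.
ATC = 98/Q + 45 - 12Q + Q^2. Setting dATC/dQ = −98/Q^2 − 12 + 2Q = 0 gives Q = 7 (since 2·7^3 − 12·7^2 = 98).
min ATC = 98/7 + 45 − 12·7 + 7^2 = $24. That is the break-even price.
Between these two prices the firm operates at a loss; above $24 it earns a profit.

Shutdown price = $9; break-even price = $24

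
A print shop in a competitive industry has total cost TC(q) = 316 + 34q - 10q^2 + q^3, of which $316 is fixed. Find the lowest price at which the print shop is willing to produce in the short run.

Short-run supply begins at min AVC. From VC = 34q - 10q^2 + q^3, AVC = 34 - 10q + q^2.
dAVC/dq = -10 + 2q = 0 gives q = 5. min AVC = 34 - 10·5 + 5^2 = 9.
The firm shuts down for any P below $9.

$9 per unit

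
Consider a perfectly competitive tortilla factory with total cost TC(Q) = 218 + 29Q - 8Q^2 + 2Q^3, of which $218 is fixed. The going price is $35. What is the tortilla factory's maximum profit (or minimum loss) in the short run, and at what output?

AVC = 29 - 8Q + 2Q^2 has its minimum $21 at Q = 2; price $35 clears that bar, so the firm operates.
With MC = 29 - 16Q + 6Q^2, P = MC on the upward-sloping part at Q* = 3.
TR = 35·3 = 105. TC = 218 + 69 = 287. Profit = 105 − 287 = -$182.
By producing, the firm covers all variable cost plus $36 of fixed cost; shutting down would lose the full $218.

Profit = -$182 at Q = 3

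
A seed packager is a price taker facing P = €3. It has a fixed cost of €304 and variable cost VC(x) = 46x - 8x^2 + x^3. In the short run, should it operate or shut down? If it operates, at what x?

Variable cost is VC = 46x - 8x^2 + x^3, so AVC = VC/x = 46 - 8x + x^2 and MC = dTC/dx = 46 - 16x + 3x^2.
The AVC parabola has its vertex at x = 8/2 = 4, where AVC = 46 - 8·4 + 4^2 = €30.
P = €3 lies below min AVC = €30; no output level covers variable cost.
Best response: produce nothing and absorb the €304 fixed cost.

Shut down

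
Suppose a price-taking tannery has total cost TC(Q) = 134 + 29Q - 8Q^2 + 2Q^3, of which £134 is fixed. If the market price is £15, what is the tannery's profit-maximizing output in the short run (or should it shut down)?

Shut down

Variable cost is VC = 29Q - 8Q^2 + 2Q^3, so AVC = VC/Q = 29 - 8Q + 2Q^2 and MC = dTC/dQ = 29 - 16Q + 6Q^2.
AVC is minimized where dAVC/dQ = -8 + 4Q = 0, at Q = 2; min AVC = 29 - 8·2 + 2·2^2 = £21.
With P < min AVC (£15 < £21), every unit sold adds to the loss.
Best response: produce nothing and absorb the £134 fixed cost.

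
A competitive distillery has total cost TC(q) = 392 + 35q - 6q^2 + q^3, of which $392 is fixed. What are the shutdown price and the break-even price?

Shutdown price = min AVC. AVC = 35 - 6q + q^2, with vertex at q = 3 and minimum $26.
ATC = 392/q + 35 - 6q + q^2. Setting dATC/dq = −392/q^2 − 6 + 2q = 0 gives q = 7 (since 2·7^3 − 6·7^2 = 392).
min ATC = 392/7 + 35 − 6·7 + 7^2 = $98. That is the break-even price.
Between these two prices the firm operates at a loss; above $98 it earns a profit.

Shutdown price = $26; break-even price = $98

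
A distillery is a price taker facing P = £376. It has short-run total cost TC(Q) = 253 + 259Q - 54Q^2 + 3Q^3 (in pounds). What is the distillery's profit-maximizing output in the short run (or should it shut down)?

Produce at Q = 13

Variable cost is VC = 259Q - 54Q^2 + 3Q^3, so AVC = VC/Q = 259 - 54Q + 3Q^2 and MC = dTC/dQ = 259 - 108Q + 9Q^2.
AVC is minimized where dAVC/dQ = -54 + 6Q = 0, at Q = 9; min AVC = 259 - 54·9 + 3·9^2 = £16.
Because £376 ≥ £16, revenue can cover variable cost; the firm operates.
Solving P = MC: -117 - 108Q + 9Q^2 = 0 ⇒ Q = -1 or 13. On the upward-sloping branch, Q* = 13.
Check: AVC at Q = 13 is £64 ≤ P, so revenue covers variable cost.
Profit = P·Q − TC = 376·13 − 1085 = £3803.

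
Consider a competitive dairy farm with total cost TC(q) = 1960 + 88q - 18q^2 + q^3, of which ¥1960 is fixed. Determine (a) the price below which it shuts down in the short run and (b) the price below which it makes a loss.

Shutdown price = ¥7; break-even price = ¥172

Shutdown price = min AVC. AVC = 88 - 18q + q^2, with vertex at q = 9 and minimum ¥7.
ATC = 1960/q + 88 - 18q + q^2. Setting dATC/dq = −1960/q^2 − 18 + 2q = 0 gives q = 14 (since 2·14^3 − 18·14^2 = 1960).
min ATC = 1960/14 + 88 − 18·14 + 14^2 = ¥172. That is the break-even price.
Between these two prices the firm operates at a loss; above ¥172 it earns a profit.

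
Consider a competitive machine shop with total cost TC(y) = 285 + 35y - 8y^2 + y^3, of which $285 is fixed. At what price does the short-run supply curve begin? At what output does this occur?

Short-run supply begins at min AVC. From VC = 35y - 8y^2 + y^3, AVC = 35 - 8y + y^2.
dAVC/dy = -8 + 2y = 0 gives y = 4. min AVC = 35 - 8·4 + 4^2 = 19.
The firm shuts down for any P below $19.

$19 per unit, at y = 4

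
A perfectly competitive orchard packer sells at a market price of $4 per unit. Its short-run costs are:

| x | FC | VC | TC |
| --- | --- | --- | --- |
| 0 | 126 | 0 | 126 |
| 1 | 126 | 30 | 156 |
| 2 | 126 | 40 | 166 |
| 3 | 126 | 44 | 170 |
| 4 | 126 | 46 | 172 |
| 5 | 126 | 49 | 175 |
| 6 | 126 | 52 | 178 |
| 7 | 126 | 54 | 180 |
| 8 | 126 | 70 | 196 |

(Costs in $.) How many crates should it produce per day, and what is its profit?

Compute π = P·x − TC at each output: x=0: -126; x=1: -152; x=2: -158; x=3: -158; x=4: -156; x=5: -155; x=6: -154; x=7: -152; x=8: -164.
Profit is highest at x = 0. Equivalently, the lowest AVC in the table is 54/7 ≈ $7.71 at x = 7, and P = $4 falls below it — price never covers variable cost, so the firm shuts down and loses only its fixed cost.

x = 0 (shut down); profit = -$126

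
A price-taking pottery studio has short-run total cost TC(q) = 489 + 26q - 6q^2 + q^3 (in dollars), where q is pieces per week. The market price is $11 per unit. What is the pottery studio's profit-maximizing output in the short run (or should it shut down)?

Strip out fixed cost: VC = 26q - 6q^2 + q^3. Then AVC = 26 - 6q + q^2 and MC = 26 - 12q + 3q^2.
The AVC parabola has its vertex at q = 6/2 = 3, where AVC = 26 - 6·3 + 3^2 = $17.
P = $11 lies below min AVC = $17; no output level covers variable cost.
The firm minimizes its loss by shutting down and losing only its fixed cost of $489.

Shut down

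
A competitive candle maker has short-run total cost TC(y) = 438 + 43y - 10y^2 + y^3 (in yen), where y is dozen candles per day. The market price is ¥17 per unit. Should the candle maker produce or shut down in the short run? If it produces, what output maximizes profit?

Shut down

Strip out fixed cost: VC = 43y - 10y^2 + y^3. Then AVC = 43 - 10y + y^2 and MC = 43 - 20y + 3y^2.
The AVC parabola has its vertex at y = 10/2 = 5, where AVC = 43 - 10·5 + 5^2 = ¥18.
P = ¥17 lies below min AVC = ¥18; no output level covers variable cost.
Shutting down limits the loss to fixed cost, ¥438.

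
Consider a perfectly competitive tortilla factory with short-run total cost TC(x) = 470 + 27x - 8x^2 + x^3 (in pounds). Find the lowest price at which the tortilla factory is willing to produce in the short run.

The firm shuts down when price falls below the minimum of average variable cost. AVC = VC/x = 27 - 8x + x^2.
dAVC/dx = -8 + 2x = 0 gives x = 4. min AVC = 27 - 8·4 + 4^2 = 11.
The firm shuts down for any P below £11.

£11 per unit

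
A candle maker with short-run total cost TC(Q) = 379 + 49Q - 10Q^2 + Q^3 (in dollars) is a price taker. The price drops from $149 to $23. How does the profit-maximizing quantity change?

AVC = 49 - 10Q + Q^2, minimized at Q = 5 where min AVC = $24. MC = 49 - 20Q + 3Q^2.
At P = $149 ≥ min AVC, set P = MC on the rising branch: Q = 10.
At P = $23 < min AVC = $24, price no longer covers variable cost at any output, so the firm shuts down: Q = 0.

Output falls from 10 to 0 (the firm shuts down)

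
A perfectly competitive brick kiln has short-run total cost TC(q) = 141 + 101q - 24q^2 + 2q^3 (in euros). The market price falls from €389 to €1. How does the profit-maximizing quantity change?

AVC = 101 - 24q + 2q^2, minimized at q = 6 where min AVC = €29. MC = 101 - 48q + 6q^2.
At P = €389 ≥ min AVC, set P = MC on the rising branch: q = 12.
At P = €1 < min AVC = €29, price no longer covers variable cost at any output, so the firm shuts down: q = 0.

Output falls from 12 to 0 (the firm shuts down)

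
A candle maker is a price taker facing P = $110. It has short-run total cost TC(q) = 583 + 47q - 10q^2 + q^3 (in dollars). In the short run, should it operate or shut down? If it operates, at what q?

Produce at q = 9

Variable cost is VC = 47q - 10q^2 + q^3, so AVC = VC/q = 47 - 10q + q^2 and MC = dTC/dq = 47 - 20q + 3q^2.
AVC hits its minimum where MC = AVC, at q = 5, giving min AVC = 47 - 10·5 + 5^2 = $22.
P = $110 exceeds min AVC = $22, so the firm stays open.
Solving P = MC: -63 - 20q + 3q^2 = 0 ⇒ q = -7/3 or 9. On the upward-sloping branch, q* = 9.
Check: AVC at q = 9 is $38 ≤ P, so revenue covers variable cost.
Profit = P·q − TC = 110·9 − 925 = $65.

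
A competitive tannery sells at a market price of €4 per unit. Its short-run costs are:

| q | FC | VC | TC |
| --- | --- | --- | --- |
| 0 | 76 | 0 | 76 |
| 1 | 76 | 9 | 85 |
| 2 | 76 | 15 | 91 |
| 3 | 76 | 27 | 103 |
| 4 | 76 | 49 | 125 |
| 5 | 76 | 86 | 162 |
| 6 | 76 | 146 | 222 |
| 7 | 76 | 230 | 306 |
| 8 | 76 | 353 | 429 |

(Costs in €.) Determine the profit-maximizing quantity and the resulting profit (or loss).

Profit at each row (π = 4q − TC): q=0: -76; q=1: -81; q=2: -83; q=3: -91; q=4: -109; q=5: -142; q=6: -198; q=7: -278; q=8: -397.
Profit is highest at q = 0. Equivalently, the lowest AVC in the table is 15/2 ≈ €7.50 at q = 2, and P = €4 falls below it — price never covers variable cost, so the firm shuts down and loses only its fixed cost.

q = 0 (shut down); profit = -€76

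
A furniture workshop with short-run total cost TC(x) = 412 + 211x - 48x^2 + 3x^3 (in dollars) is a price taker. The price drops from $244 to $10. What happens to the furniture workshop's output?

Output falls from 11 to 0 (the firm shuts down)

MC = 211 - 96x + 9x^2; the shutdown threshold is min AVC = $19 (at x = 8).
With P = $244 above the shutdown price, P = MC gives x = 11.
At P = $10 < min AVC = $19, price no longer covers variable cost at any output, so the firm shuts down: x = 0.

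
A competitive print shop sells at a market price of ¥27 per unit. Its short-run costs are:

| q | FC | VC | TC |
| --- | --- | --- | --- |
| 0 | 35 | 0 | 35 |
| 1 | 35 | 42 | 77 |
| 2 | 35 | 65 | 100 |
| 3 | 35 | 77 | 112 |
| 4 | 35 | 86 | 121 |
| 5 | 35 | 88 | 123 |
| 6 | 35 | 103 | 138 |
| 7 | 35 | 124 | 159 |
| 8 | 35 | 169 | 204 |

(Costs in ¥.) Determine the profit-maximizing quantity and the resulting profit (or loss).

Compute π = P·q − TC at each output: q=0: -35; q=1: -50; q=2: -46; q=3: -31; q=4: -13; q=5: 12; q=6: 24; q=7: 30; q=8: 12.
Profit is maximized at q = 7. AVC there is 124/7 = ¥17.71 ≤ P, so producing beats shutting down (which would give -¥35).

q = 7; profit = ¥30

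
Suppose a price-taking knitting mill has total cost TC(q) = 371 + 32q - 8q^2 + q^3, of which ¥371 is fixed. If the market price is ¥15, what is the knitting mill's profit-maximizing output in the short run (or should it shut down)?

Shut down

Variable cost is VC = 32q - 8q^2 + q^3, so AVC = VC/q = 32 - 8q + q^2 and MC = dTC/dq = 32 - 16q + 3q^2.
The AVC parabola has its vertex at q = 8/2 = 4, where AVC = 32 - 8·4 + 4^2 = ¥16.
With P < min AVC (¥15 < ¥16), every unit sold adds to the loss.
Best response: produce nothing and absorb the ¥371 fixed cost.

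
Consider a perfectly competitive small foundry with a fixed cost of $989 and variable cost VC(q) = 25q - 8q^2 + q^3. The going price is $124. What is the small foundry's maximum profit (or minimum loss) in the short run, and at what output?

Profit = -$179 at q = 9

AVC = 25 - 8q + q^2; min AVC = $9 at q = 4. Since P = $124 ≥ min AVC, the firm produces.
With MC = 25 - 16q + 3q^2, P = MC on the upward-sloping part at q* = 9.
TR = 124·9 = 1116. TC = 989 + 306 = 1295. Profit = 1116 − 1295 = -$179.
Shutting down would mean losing the fixed cost of $989, so operating at a loss of $179 is better by $810.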